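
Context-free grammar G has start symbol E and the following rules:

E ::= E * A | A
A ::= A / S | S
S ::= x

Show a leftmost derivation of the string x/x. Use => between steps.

E => A   [E ::= A]
A => A/S   [A ::= A / S]
A/S => S/S   [A ::= S]
S/S => x/S   [S ::= x]
x/S => x/x   [S ::= x]

E => A => A/S => S/S => x/S => x/x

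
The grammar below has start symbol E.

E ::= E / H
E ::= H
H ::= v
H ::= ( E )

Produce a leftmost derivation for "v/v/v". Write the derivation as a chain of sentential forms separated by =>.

E => E/H => E/H/H => H/H/H => v/H/H => v/v/H => v/v/v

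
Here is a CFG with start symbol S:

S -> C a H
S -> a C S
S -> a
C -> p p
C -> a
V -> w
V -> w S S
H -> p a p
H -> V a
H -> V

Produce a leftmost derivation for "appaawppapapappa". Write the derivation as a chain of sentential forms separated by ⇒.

S ⇒ aCS ⇒ appS ⇒ appCaH ⇒ appaaH ⇒ appaaV ⇒ appaawSS ⇒ appaawCaHS ⇒ appaawppaHS ⇒ appaawppapapS ⇒ appaawppapapaCS ⇒ appaawppapapappS ⇒ appaawppapapappa

S ⇒ aCS   [S -> a C S]
aCS ⇒ appS   [C -> p p]
appS ⇒ appCaH   [S -> C a H]
appCaH ⇒ appaaH   [C -> a]
appaaH ⇒ appaaV   [H -> V]
appaaV ⇒ appaawSS   [V -> w S S]
appaawSS ⇒ appaawCaHS   [S -> C a H]
appaawCaHS ⇒ appaawppaHS   [C -> p p]
appaawppaHS ⇒ appaawppapapS   [H -> p a p]
appaawppapapS ⇒ appaawppapapaCS   [S -> a C S]
appaawppapapaCS ⇒ appaawppapapappS   [C -> p p]
appaawppapapappS ⇒ appaawppapapappa   [S -> a]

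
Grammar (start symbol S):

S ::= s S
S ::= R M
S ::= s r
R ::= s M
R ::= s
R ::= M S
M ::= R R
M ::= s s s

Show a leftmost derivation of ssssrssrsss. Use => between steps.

S => sS   [S ::= s S]
sS => sRM   [S ::= R M]
sRM => sMSM   [R ::= M S]
sMSM => sRRSM   [M ::= R R]
sRRSM => sMSRSM   [R ::= M S]
sMSRSM => sRRSRSM   [M ::= R R]
sRRSRSM => ssRSRSM   [R ::= s]
ssRSRSM => sssSRSM   [R ::= s]
sssSRSM => ssssrRSM   [S ::= s r]
ssssrRSM => ssssrsSM   [R ::= s]
ssssrsSM => ssssrssrM   [S ::= s r]
ssssrssrM => ssssrssrsss   [M ::= s s s]

S=>sS=>sRM=>sMSM=>sRRSM=>sMSRSM=>sRRSRSM=>ssRSRSM=>sssSRSM=>ssssrRSM=>ssssrsSM=>ssssrssrM=>ssssrssrsss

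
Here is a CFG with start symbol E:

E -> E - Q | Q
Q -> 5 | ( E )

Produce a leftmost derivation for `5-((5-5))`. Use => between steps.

E=>E-Q=>Q-Q=>5-Q=>5-(E)=>5-(Q)=>5-((E))=>5-((E-Q))=>5-((Q-Q))=>5-((5-Q))=>5-((5-5))

E => E-Q   [E -> E - Q]
E-Q => Q-Q   [E -> Q]
Q-Q => 5-Q   [Q -> 5]
5-Q => 5-(E)   [Q -> ( E )]
5-(E) => 5-(Q)   [E -> Q]
5-(Q) => 5-((E))   [Q -> ( E )]
5-((E)) => 5-((E-Q))   [E -> E - Q]
5-((E-Q)) => 5-((Q-Q))   [E -> Q]
5-((Q-Q)) => 5-((5-Q))   [Q -> 5]
5-((5-Q)) => 5-((5-5))   [Q -> 5]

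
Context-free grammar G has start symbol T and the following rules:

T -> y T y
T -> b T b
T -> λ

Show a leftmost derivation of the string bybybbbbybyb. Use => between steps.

T => bTb   [T -> b T b]
bTb => byTyb   [T -> y T y]
byTyb => bybTbyb   [T -> b T b]
bybTbyb => bybyTybyb   [T -> y T y]
bybyTybyb => bybybTbybyb   [T -> b T b]
bybybTbybyb => bybybbTbbybyb   [T -> b T b]
bybybbTbbybyb => bybybbbbybyb   [T -> λ]

T=>bTb=>byTyb=>bybTbyb=>bybyTybyb=>bybybTbybyb=>bybybbTbbybyb=>bybybbbbybyb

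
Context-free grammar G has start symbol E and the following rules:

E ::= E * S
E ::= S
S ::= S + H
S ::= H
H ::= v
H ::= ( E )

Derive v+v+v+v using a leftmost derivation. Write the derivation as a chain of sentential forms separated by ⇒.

E ⇒ S   [E ::= S]
S ⇒ S+H   [S ::= S + H]
S+H ⇒ S+H+H   [S ::= S + H]
S+H+H ⇒ S+H+H+H   [S ::= S + H]
S+H+H+H ⇒ H+H+H+H   [S ::= H]
H+H+H+H ⇒ v+H+H+H   [H ::= v]
v+H+H+H ⇒ v+v+H+H   [H ::= v]
v+v+H+H ⇒ v+v+v+H   [H ::= v]
v+v+v+H ⇒ v+v+v+v   [H ::= v]

E⇒S⇒S+H⇒S+H+H⇒S+H+H+H⇒H+H+H+H⇒v+H+H+H⇒v+v+H+H⇒v+v+v+H⇒v+v+v+v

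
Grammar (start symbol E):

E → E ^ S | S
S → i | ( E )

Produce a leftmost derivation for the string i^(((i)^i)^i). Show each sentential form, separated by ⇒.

E ⇒ E^S ⇒ S^S ⇒ i^S ⇒ i^(E) ⇒ i^(E^S) ⇒ i^(S^S) ⇒ i^((E)^S) ⇒ i^((E^S)^S) ⇒ i^((S^S)^S) ⇒ i^(((E)^S)^S) ⇒ i^(((S)^S)^S) ⇒ i^(((i)^S)^S) ⇒ i^(((i)^i)^S) ⇒ i^(((i)^i)^i)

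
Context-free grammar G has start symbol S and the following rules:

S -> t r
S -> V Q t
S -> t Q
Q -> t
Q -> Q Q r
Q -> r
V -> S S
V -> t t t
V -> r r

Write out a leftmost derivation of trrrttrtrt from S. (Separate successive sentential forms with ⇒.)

S ⇒ VQt   [S -> V Q t]
VQt ⇒ SSQt   [V -> S S]
SSQt ⇒ trSQt   [S -> t r]
trSQt ⇒ trVQtQt   [S -> V Q t]
trVQtQt ⇒ trrrQtQt   [V -> r r]
trrrQtQt ⇒ trrrttQt   [Q -> t]
trrrttQt ⇒ trrrttQQrt   [Q -> Q Q r]
trrrttQQrt ⇒ trrrttrQrt   [Q -> r]
trrrttrQrt ⇒ trrrttrtrt   [Q -> t]

S ⇒ VQt ⇒ SSQt ⇒ trSQt ⇒ trVQtQt ⇒ trrrQtQt ⇒ trrrttQt ⇒ trrrttQQrt ⇒ trrrttrQrt ⇒ trrrttrtrt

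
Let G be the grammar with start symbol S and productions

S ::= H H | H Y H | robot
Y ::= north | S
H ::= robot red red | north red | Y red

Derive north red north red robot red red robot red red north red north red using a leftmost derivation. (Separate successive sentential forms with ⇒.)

S ⇒ H Y H   [S ::= H Y H]
H Y H ⇒ north red Y H   [H ::= north red]
north red Y H ⇒ north red S H   [Y ::= S]
north red S H ⇒ north red H Y H H   [S ::= H Y H]
north red H Y H H ⇒ north red north red Y H H   [H ::= north red]
north red north red Y H H ⇒ north red north red S H H   [Y ::= S]
north red north red S H H ⇒ north red north red H H H H   [S ::= H H]
north red north red H H H H ⇒ north red north red robot red red H H H   [H ::= robot red red]
north red north red robot red red H H H ⇒ north red north red robot red red robot red red H H   [H ::= robot red red]
north red north red robot red red robot red red H H ⇒ north red north red robot red red robot red red Y red H   [H ::= Y red]
north red north red robot red red robot red red Y red H ⇒ north red north red robot red red robot red red north red H   [Y ::= north]
north red north red robot red red robot red red north red H ⇒ north red north red robot red red robot red red north red north red   [H ::= north red]

S ⇒ H Y H ⇒ north red Y H ⇒ north red S H ⇒ north red H Y H H ⇒ north red north red Y H H ⇒ north red north red S H H ⇒ north red north red H H H H ⇒ north red north red robot red red H H H ⇒ north red north red robot red red robot red red H H ⇒ north red north red robot red red robot red red Y red H ⇒ north red north red robot red red robot red red north red H ⇒ north red north red robot red red robot red red north red north red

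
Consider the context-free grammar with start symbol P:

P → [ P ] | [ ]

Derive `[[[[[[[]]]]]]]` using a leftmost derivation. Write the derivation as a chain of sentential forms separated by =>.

P => [P] => [[P]] => [[[P]]] => [[[[P]]]] => [[[[[P]]]]] => [[[[[[P]]]]]] => [[[[[[[]]]]]]]

P => [P]   [P → [ P ]]
[P] => [[P]]   [P → [ P ]]
[[P]] => [[[P]]]   [P → [ P ]]
[[[P]]] => [[[[P]]]]   [P → [ P ]]
[[[[P]]]] => [[[[[P]]]]]   [P → [ P ]]
[[[[[P]]]]] => [[[[[[P]]]]]]   [P → [ P ]]
[[[[[[P]]]]]] => [[[[[[[]]]]]]]   [P → [ ]]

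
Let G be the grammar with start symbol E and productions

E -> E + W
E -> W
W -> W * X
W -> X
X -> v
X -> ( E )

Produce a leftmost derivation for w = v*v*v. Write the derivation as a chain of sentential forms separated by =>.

E=>W=>W*X=>W*X*X=>X*X*X=>v*X*X=>v*v*X=>v*v*v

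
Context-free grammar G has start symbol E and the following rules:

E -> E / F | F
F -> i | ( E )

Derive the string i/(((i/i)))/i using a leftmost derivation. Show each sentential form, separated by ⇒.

E ⇒ E/F ⇒ E/F/F ⇒ F/F/F ⇒ i/F/F ⇒ i/(E)/F ⇒ i/(F)/F ⇒ i/((E))/F ⇒ i/((F))/F ⇒ i/(((E)))/F ⇒ i/(((E/F)))/F ⇒ i/(((F/F)))/F ⇒ i/(((i/F)))/F ⇒ i/(((i/i)))/F ⇒ i/(((i/i)))/i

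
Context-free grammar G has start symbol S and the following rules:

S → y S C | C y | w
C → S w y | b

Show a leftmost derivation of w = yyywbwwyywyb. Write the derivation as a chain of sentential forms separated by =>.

S => ySC => yySCC => yyySCCC => yyywCCC => yyywbCC => yyywbSwyC => yyywbCywyC => yyywbSwyywyC => yyywbwwyywyC => yyywbwwyywyb

S => ySC   [S → y S C]
ySC => yySCC   [S → y S C]
yySCC => yyySCCC   [S → y S C]
yyySCCC => yyywCCC   [S → w]
yyywCCC => yyywbCC   [C → b]
yyywbCC => yyywbSwyC   [C → S w y]
yyywbSwyC => yyywbCywyC   [S → C y]
yyywbCywyC => yyywbSwyywyC   [C → S w y]
yyywbSwyywyC => yyywbwwyywyC   [S → w]
yyywbwwyywyC => yyywbwwyywyb   [C → b]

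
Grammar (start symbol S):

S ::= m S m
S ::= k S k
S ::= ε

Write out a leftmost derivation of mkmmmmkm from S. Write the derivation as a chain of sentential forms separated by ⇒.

S ⇒ mSm ⇒ mkSkm ⇒ mkmSmkm ⇒ mkmmSmmkm ⇒ mkmmmmkm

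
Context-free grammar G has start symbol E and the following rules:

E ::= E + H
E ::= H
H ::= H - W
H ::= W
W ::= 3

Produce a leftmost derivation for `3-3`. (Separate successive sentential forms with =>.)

E => H => H-W => W-W => 3-W => 3-3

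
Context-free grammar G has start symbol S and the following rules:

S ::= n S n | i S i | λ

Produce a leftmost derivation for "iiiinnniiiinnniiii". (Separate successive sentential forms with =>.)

S => iSi   [S ::= i S i]
iSi => iiSii   [S ::= i S i]
iiSii => iiiSiii   [S ::= i S i]
iiiSiii => iiiiSiiii   [S ::= i S i]
iiiiSiiii => iiiinSniiii   [S ::= n S n]
iiiinSniiii => iiiinnSnniiii   [S ::= n S n]
iiiinnSnniiii => iiiinnnSnnniiii   [S ::= n S n]
iiiinnnSnnniiii => iiiinnniSinnniiii   [S ::= i S i]
iiiinnniSinnniiii => iiiinnniiSiinnniiii   [S ::= i S i]
iiiinnniiSiinnniiii => iiiinnniiiinnniiii   [S ::= λ]

S => iSi => iiSii => iiiSiii => iiiiSiiii => iiiinSniiii => iiiinnSnniiii => iiiinnnSnnniiii => iiiinnniSinnniiii => iiiinnniiSiinnniiii => iiiinnniiiinnniiii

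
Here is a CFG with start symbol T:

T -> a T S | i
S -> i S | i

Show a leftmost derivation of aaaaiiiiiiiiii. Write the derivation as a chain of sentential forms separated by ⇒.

T ⇒ aTS   [T -> a T S]
aTS ⇒ aaTSS   [T -> a T S]
aaTSS ⇒ aaaTSSS   [T -> a T S]
aaaTSSS ⇒ aaaaTSSSS   [T -> a T S]
aaaaTSSSS ⇒ aaaaiSSSS   [T -> i]
aaaaiSSSS ⇒ aaaaiiSSSS   [S -> i S]
aaaaiiSSSS ⇒ aaaaiiiSSSS   [S -> i S]
aaaaiiiSSSS ⇒ aaaaiiiiSSS   [S -> i]
aaaaiiiiSSS ⇒ aaaaiiiiiSS   [S -> i]
aaaaiiiiiSS ⇒ aaaaiiiiiiS   [S -> i]
aaaaiiiiiiS ⇒ aaaaiiiiiiiS   [S -> i S]
aaaaiiiiiiiS ⇒ aaaaiiiiiiiiS   [S -> i S]
aaaaiiiiiiiiS ⇒ aaaaiiiiiiiiiS   [S -> i S]
aaaaiiiiiiiiiS ⇒ aaaaiiiiiiiiii   [S -> i]

T ⇒ aTS ⇒ aaTSS ⇒ aaaTSSS ⇒ aaaaTSSSS ⇒ aaaaiSSSS ⇒ aaaaiiSSSS ⇒ aaaaiiiSSSS ⇒ aaaaiiiiSSS ⇒ aaaaiiiiiSS ⇒ aaaaiiiiiiS ⇒ aaaaiiiiiiiS ⇒ aaaaiiiiiiiiS ⇒ aaaaiiiiiiiiiS ⇒ aaaaiiiiiiiiii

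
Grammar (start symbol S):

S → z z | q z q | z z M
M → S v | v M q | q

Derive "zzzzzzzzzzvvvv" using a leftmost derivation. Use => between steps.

S=>zzM=>zzSv=>zzzzMv=>zzzzSvv=>zzzzzzMvv=>zzzzzzSvvv=>zzzzzzzzMvvv=>zzzzzzzzSvvvv=>zzzzzzzzzzvvvv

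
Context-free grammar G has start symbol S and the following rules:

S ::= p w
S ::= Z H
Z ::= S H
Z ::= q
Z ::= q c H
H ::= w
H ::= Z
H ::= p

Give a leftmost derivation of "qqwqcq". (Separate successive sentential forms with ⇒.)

S ⇒ ZH   [S ::= Z H]
ZH ⇒ qH   [Z ::= q]
qH ⇒ qZ   [H ::= Z]
qZ ⇒ qSH   [Z ::= S H]
qSH ⇒ qZHH   [S ::= Z H]
qZHH ⇒ qqHH   [Z ::= q]
qqHH ⇒ qqwH   [H ::= w]
qqwH ⇒ qqwZ   [H ::= Z]
qqwZ ⇒ qqwqcH   [Z ::= q c H]
qqwqcH ⇒ qqwqcZ   [H ::= Z]
qqwqcZ ⇒ qqwqcq   [Z ::= q]

S ⇒ ZH ⇒ qH ⇒ qZ ⇒ qSH ⇒ qZHH ⇒ qqHH ⇒ qqwH ⇒ qqwZ ⇒ qqwqcH ⇒ qqwqcZ ⇒ qqwqcq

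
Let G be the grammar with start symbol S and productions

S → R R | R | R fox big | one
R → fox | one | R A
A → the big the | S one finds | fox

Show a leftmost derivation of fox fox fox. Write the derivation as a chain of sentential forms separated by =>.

S => R => R A => R A A => fox A A => fox fox A => fox fox fox

S => R   [S → R]
R => R A   [R → R A]
R A => R A A   [R → R A]
R A A => fox A A   [R → fox]
fox A A => fox fox A   [A → fox]
fox fox A => fox fox fox   [A → fox]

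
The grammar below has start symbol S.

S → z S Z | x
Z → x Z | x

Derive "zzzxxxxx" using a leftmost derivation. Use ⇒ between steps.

S⇒zSZ⇒zzSZZ⇒zzzSZZZ⇒zzzxZZZ⇒zzzxxZZZ⇒zzzxxxZZ⇒zzzxxxxZ⇒zzzxxxxx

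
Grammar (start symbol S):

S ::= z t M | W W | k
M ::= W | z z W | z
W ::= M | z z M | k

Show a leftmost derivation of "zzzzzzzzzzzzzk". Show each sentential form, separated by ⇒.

S⇒WW⇒zzMW⇒zzzzWW⇒zzzzzzMW⇒zzzzzzzzWW⇒zzzzzzzzzzMW⇒zzzzzzzzzzzW⇒zzzzzzzzzzzzzM⇒zzzzzzzzzzzzzW⇒zzzzzzzzzzzzzk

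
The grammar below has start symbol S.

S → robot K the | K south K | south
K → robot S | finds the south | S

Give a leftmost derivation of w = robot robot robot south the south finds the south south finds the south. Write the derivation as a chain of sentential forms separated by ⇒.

S ⇒ K south K ⇒ robot S south K ⇒ robot K south K south K ⇒ robot robot S south K south K ⇒ robot robot robot K the south K south K ⇒ robot robot robot S the south K south K ⇒ robot robot robot south the south K south K ⇒ robot robot robot south the south finds the south south K ⇒ robot robot robot south the south finds the south south finds the south

S ⇒ K south K   [S → K south K]
K south K ⇒ robot S south K   [K → robot S]
robot S south K ⇒ robot K south K south K   [S → K south K]
robot K south K south K ⇒ robot robot S south K south K   [K → robot S]
robot robot S south K south K ⇒ robot robot robot K the south K south K   [S → robot K the]
robot robot robot K the south K south K ⇒ robot robot robot S the south K south K   [K → S]
robot robot robot S the south K south K ⇒ robot robot robot south the south K south K   [S → south]
robot robot robot south the south K south K ⇒ robot robot robot south the south finds the south south K   [K → finds the south]
robot robot robot south the south finds the south south K ⇒ robot robot robot south the south finds the south south finds the south   [K → finds the south]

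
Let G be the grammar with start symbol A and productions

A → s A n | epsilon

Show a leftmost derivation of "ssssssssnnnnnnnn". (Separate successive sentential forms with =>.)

A => sAn => ssAnn => sssAnnn => ssssAnnnn => sssssAnnnnn => ssssssAnnnnnn => sssssssAnnnnnnn => ssssssssAnnnnnnnn => ssssssssnnnnnnnn

A => sAn   [A → s A n]
sAn => ssAnn   [A → s A n]
ssAnn => sssAnnn   [A → s A n]
sssAnnn => ssssAnnnn   [A → s A n]
ssssAnnnn => sssssAnnnnn   [A → s A n]
sssssAnnnnn => ssssssAnnnnnn   [A → s A n]
ssssssAnnnnnn => sssssssAnnnnnnn   [A → s A n]
sssssssAnnnnnnn => ssssssssAnnnnnnnn   [A → s A n]
ssssssssAnnnnnnnn => ssssssssnnnnnnnn   [A → epsilon]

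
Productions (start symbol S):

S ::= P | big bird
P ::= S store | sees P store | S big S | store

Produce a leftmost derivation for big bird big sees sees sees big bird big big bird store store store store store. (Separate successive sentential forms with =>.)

S => P => S big S => big bird big S => big bird big P => big bird big sees P store => big bird big sees S store store => big bird big sees P store store => big bird big sees S store store store => big bird big sees P store store store => big bird big sees sees P store store store store => big bird big sees sees sees P store store store store store => big bird big sees sees sees S big S store store store store store => big bird big sees sees sees big bird big S store store store store store => big bird big sees sees sees big bird big big bird store store store store store

S => P   [S ::= P]
P => S big S   [P ::= S big S]
S big S => big bird big S   [S ::= big bird]
big bird big S => big bird big P   [S ::= P]
big bird big P => big bird big sees P store   [P ::= sees P store]
big bird big sees P store => big bird big sees S store store   [P ::= S store]
big bird big sees S store store => big bird big sees P store store   [S ::= P]
big bird big sees P store store => big bird big sees S store store store   [P ::= S store]
big bird big sees S store store store => big bird big sees P store store store   [S ::= P]
big bird big sees P store store store => big bird big sees sees P store store store store   [P ::= sees P store]
big bird big sees sees P store store store store => big bird big sees sees sees P store store store store store   [P ::= sees P store]
big bird big sees sees sees P store store store store store => big bird big sees sees sees S big S store store store store store   [P ::= S big S]
big bird big sees sees sees S big S store store store store store => big bird big sees sees sees big bird big S store store store store store   [S ::= big bird]
big bird big sees sees sees big bird big S store store store store store => big bird big sees sees sees big bird big big bird store store store store store   [S ::= big bird]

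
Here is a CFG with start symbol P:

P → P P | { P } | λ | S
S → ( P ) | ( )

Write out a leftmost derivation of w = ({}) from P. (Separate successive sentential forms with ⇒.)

P ⇒ PP ⇒ SP ⇒ (P)P ⇒ (PP)P ⇒ (PPP)P ⇒ (PPPP)P ⇒ (PPPPP)P ⇒ ({P}PPPP)P ⇒ ({}PPPP)P ⇒ ({}PPP)P ⇒ ({}PP)P ⇒ ({}P)P ⇒ ({})P ⇒ ({})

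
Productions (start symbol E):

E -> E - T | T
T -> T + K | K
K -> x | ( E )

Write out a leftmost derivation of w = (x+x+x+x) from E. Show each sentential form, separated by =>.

E => T   [E -> T]
T => K   [T -> K]
K => (E)   [K -> ( E )]
(E) => (T)   [E -> T]
(T) => (T+K)   [T -> T + K]
(T+K) => (T+K+K)   [T -> T + K]
(T+K+K) => (T+K+K+K)   [T -> T + K]
(T+K+K+K) => (K+K+K+K)   [T -> K]
(K+K+K+K) => (x+K+K+K)   [K -> x]
(x+K+K+K) => (x+x+K+K)   [K -> x]
(x+x+K+K) => (x+x+x+K)   [K -> x]
(x+x+x+K) => (x+x+x+x)   [K -> x]

E=>T=>K=>(E)=>(T)=>(T+K)=>(T+K+K)=>(T+K+K+K)=>(K+K+K+K)=>(x+K+K+K)=>(x+x+K+K)=>(x+x+x+K)=>(x+x+x+x)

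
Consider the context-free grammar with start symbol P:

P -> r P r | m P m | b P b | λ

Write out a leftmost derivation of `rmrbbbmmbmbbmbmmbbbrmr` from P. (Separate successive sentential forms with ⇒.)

P ⇒ rPr   [P -> r P r]
rPr ⇒ rmPmr   [P -> m P m]
rmPmr ⇒ rmrPrmr   [P -> r P r]
rmrPrmr ⇒ rmrbPbrmr   [P -> b P b]
rmrbPbrmr ⇒ rmrbbPbbrmr   [P -> b P b]
rmrbbPbbrmr ⇒ rmrbbbPbbbrmr   [P -> b P b]
rmrbbbPbbbrmr ⇒ rmrbbbmPmbbbrmr   [P -> m P m]
rmrbbbmPmbbbrmr ⇒ rmrbbbmmPmmbbbrmr   [P -> m P m]
rmrbbbmmPmmbbbrmr ⇒ rmrbbbmmbPbmmbbbrmr   [P -> b P b]
rmrbbbmmbPbmmbbbrmr ⇒ rmrbbbmmbmPmbmmbbbrmr   [P -> m P m]
rmrbbbmmbmPmbmmbbbrmr ⇒ rmrbbbmmbmbPbmbmmbbbrmr   [P -> b P b]
rmrbbbmmbmbPbmbmmbbbrmr ⇒ rmrbbbmmbmbbmbmmbbbrmr   [P -> λ]

P⇒rPr⇒rmPmr⇒rmrPrmr⇒rmrbPbrmr⇒rmrbbPbbrmr⇒rmrbbbPbbbrmr⇒rmrbbbmPmbbbrmr⇒rmrbbbmmPmmbbbrmr⇒rmrbbbmmbPbmmbbbrmr⇒rmrbbbmmbmPmbmmbbbrmr⇒rmrbbbmmbmbPbmbmmbbbrmr⇒rmrbbbmmbmbbmbmmbbbrmr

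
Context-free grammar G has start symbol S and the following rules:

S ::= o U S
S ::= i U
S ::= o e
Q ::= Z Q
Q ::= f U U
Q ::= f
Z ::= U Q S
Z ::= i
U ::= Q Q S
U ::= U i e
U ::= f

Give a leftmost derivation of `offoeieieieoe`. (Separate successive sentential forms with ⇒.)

S ⇒ oUS ⇒ oUieS ⇒ oUieieS ⇒ oUieieieS ⇒ oQQSieieieS ⇒ ofQSieieieS ⇒ offSieieieS ⇒ offoeieieieS ⇒ offoeieieieoe

S ⇒ oUS   [S ::= o U S]
oUS ⇒ oUieS   [U ::= U i e]
oUieS ⇒ oUieieS   [U ::= U i e]
oUieieS ⇒ oUieieieS   [U ::= U i e]
oUieieieS ⇒ oQQSieieieS   [U ::= Q Q S]
oQQSieieieS ⇒ ofQSieieieS   [Q ::= f]
ofQSieieieS ⇒ offSieieieS   [Q ::= f]
offSieieieS ⇒ offoeieieieS   [S ::= o e]
offoeieieieS ⇒ offoeieieieoe   [S ::= o e]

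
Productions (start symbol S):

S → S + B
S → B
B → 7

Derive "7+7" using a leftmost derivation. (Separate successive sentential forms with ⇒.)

S ⇒ S+B ⇒ B+B ⇒ 7+B ⇒ 7+7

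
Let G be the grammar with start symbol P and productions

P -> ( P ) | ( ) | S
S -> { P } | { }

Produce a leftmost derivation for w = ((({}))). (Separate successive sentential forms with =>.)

P => (P)   [P -> ( P )]
(P) => ((P))   [P -> ( P )]
((P)) => (((P)))   [P -> ( P )]
(((P))) => (((S)))   [P -> S]
(((S))) => ((({})))   [S -> { }]

P => (P) => ((P)) => (((P))) => (((S))) => ((({})))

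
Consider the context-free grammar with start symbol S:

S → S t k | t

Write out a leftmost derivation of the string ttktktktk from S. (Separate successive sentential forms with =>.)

S => Stk => Stktk => Stktktk => Stktktktk => ttktktktk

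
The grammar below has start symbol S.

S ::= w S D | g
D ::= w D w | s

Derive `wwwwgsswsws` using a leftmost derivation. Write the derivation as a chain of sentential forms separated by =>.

S => wSD   [S ::= w S D]
wSD => wwSDD   [S ::= w S D]
wwSDD => wwwSDDD   [S ::= w S D]
wwwSDDD => wwwwSDDDD   [S ::= w S D]
wwwwSDDDD => wwwwgDDDD   [S ::= g]
wwwwgDDDD => wwwwgsDDD   [D ::= s]
wwwwgsDDD => wwwwgssDD   [D ::= s]
wwwwgssDD => wwwwgsswDwD   [D ::= w D w]
wwwwgsswDwD => wwwwgsswswD   [D ::= s]
wwwwgsswswD => wwwwgsswsws   [D ::= s]

S => wSD => wwSDD => wwwSDDD => wwwwSDDDD => wwwwgDDDD => wwwwgsDDD => wwwwgssDD => wwwwgsswDwD => wwwwgsswswD => wwwwgsswsws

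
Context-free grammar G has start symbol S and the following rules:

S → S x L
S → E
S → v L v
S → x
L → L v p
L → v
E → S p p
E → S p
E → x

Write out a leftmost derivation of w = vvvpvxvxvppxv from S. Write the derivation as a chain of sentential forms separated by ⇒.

S ⇒ SxL ⇒ ExL ⇒ SppxL ⇒ SxLppxL ⇒ SxLxLppxL ⇒ vLvxLxLppxL ⇒ vLvpvxLxLppxL ⇒ vvvpvxLxLppxL ⇒ vvvpvxvxLppxL ⇒ vvvpvxvxvppxL ⇒ vvvpvxvxvppxv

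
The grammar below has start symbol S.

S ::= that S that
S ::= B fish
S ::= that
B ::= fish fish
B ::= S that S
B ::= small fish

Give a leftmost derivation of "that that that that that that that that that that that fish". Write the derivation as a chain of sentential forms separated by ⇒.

S ⇒ B fish ⇒ S that S fish ⇒ that S that that S fish ⇒ that that that that S fish ⇒ that that that that that S that fish ⇒ that that that that that that S that that fish ⇒ that that that that that that that S that that that fish ⇒ that that that that that that that that that that that fish

S ⇒ B fish   [S ::= B fish]
B fish ⇒ S that S fish   [B ::= S that S]
S that S fish ⇒ that S that that S fish   [S ::= that S that]
that S that that S fish ⇒ that that that that S fish   [S ::= that]
that that that that S fish ⇒ that that that that that S that fish   [S ::= that S that]
that that that that that S that fish ⇒ that that that that that that S that that fish   [S ::= that S that]
that that that that that that S that that fish ⇒ that that that that that that that S that that that fish   [S ::= that S that]
that that that that that that that S that that that fish ⇒ that that that that that that that that that that that fish   [S ::= that]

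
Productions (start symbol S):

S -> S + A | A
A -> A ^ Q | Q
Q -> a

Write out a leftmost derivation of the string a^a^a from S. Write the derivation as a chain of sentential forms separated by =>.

S => A => A^Q => A^Q^Q => Q^Q^Q => a^Q^Q => a^a^Q => a^a^a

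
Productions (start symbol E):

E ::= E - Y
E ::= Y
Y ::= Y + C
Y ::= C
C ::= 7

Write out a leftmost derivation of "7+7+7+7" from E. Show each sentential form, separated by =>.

E=>Y=>Y+C=>Y+C+C=>Y+C+C+C=>C+C+C+C=>7+C+C+C=>7+7+C+C=>7+7+7+C=>7+7+7+7

E => Y   [E ::= Y]
Y => Y+C   [Y ::= Y + C]
Y+C => Y+C+C   [Y ::= Y + C]
Y+C+C => Y+C+C+C   [Y ::= Y + C]
Y+C+C+C => C+C+C+C   [Y ::= C]
C+C+C+C => 7+C+C+C   [C ::= 7]
7+C+C+C => 7+7+C+C   [C ::= 7]
7+7+C+C => 7+7+7+C   [C ::= 7]
7+7+7+C => 7+7+7+7   [C ::= 7]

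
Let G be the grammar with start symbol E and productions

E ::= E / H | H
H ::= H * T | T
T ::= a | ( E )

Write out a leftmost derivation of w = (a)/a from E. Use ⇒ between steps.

E ⇒ E/H ⇒ H/H ⇒ T/H ⇒ (E)/H ⇒ (H)/H ⇒ (T)/H ⇒ (a)/H ⇒ (a)/T ⇒ (a)/a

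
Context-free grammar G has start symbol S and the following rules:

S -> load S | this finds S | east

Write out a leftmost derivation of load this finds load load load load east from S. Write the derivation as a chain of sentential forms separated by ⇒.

S ⇒ load S ⇒ load this finds S ⇒ load this finds load S ⇒ load this finds load load S ⇒ load this finds load load load S ⇒ load this finds load load load load S ⇒ load this finds load load load load east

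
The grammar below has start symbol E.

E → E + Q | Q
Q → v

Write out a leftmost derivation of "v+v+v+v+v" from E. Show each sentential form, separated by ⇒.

E⇒E+Q⇒E+Q+Q⇒E+Q+Q+Q⇒E+Q+Q+Q+Q⇒Q+Q+Q+Q+Q⇒v+Q+Q+Q+Q⇒v+v+Q+Q+Q⇒v+v+v+Q+Q⇒v+v+v+v+Q⇒v+v+v+v+v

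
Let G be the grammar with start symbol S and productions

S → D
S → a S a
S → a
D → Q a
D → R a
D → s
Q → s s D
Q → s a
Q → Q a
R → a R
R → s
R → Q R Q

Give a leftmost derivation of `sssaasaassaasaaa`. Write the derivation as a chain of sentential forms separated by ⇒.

S ⇒ D ⇒ Qa ⇒ ssDa ⇒ ssRaa ⇒ ssQRQaa ⇒ ssQaRQaa ⇒ sssaaRQaa ⇒ sssaaQRQQaa ⇒ sssaaQaRQQaa ⇒ sssaasaaRQQaa ⇒ sssaasaasQQaa ⇒ sssaasaasQaQaa ⇒ sssaasaassaaQaa ⇒ sssaasaassaasaaa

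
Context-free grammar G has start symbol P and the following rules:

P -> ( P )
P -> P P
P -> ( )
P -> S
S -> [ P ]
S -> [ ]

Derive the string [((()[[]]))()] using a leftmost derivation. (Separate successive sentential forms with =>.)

P => S   [P -> S]
S => [P]   [S -> [ P ]]
[P] => [PP]   [P -> P P]
[PP] => [(P)P]   [P -> ( P )]
[(P)P] => [((P))P]   [P -> ( P )]
[((P))P] => [((PP))P]   [P -> P P]
[((PP))P] => [((()P))P]   [P -> ( )]
[((()P))P] => [((()S))P]   [P -> S]
[((()S))P] => [((()[P]))P]   [S -> [ P ]]
[((()[P]))P] => [((()[S]))P]   [P -> S]
[((()[S]))P] => [((()[[]]))P]   [S -> [ ]]
[((()[[]]))P] => [((()[[]]))()]   [P -> ( )]

P => S => [P] => [PP] => [(P)P] => [((P))P] => [((PP))P] => [((()P))P] => [((()S))P] => [((()[P]))P] => [((()[S]))P] => [((()[[]]))P] => [((()[[]]))()]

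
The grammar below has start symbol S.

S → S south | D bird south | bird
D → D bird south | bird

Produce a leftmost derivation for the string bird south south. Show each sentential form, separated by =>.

S => S south => S south south => bird south south

S => S south   [S → S south]
S south => S south south   [S → S south]
S south south => bird south south   [S → bird]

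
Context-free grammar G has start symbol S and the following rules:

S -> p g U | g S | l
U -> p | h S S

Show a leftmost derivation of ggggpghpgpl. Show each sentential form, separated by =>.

S => gS => ggS => gggS => ggggS => ggggpgU => ggggpghSS => ggggpghpgUS => ggggpghpgpS => ggggpghpgpl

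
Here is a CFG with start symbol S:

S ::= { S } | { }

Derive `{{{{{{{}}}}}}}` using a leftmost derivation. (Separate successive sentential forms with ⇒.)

S ⇒ {S} ⇒ {{S}} ⇒ {{{S}}} ⇒ {{{{S}}}} ⇒ {{{{{S}}}}} ⇒ {{{{{{S}}}}}} ⇒ {{{{{{{}}}}}}}

S ⇒ {S}   [S ::= { S }]
{S} ⇒ {{S}}   [S ::= { S }]
{{S}} ⇒ {{{S}}}   [S ::= { S }]
{{{S}}} ⇒ {{{{S}}}}   [S ::= { S }]
{{{{S}}}} ⇒ {{{{{S}}}}}   [S ::= { S }]
{{{{{S}}}}} ⇒ {{{{{{S}}}}}}   [S ::= { S }]
{{{{{{S}}}}}} ⇒ {{{{{{{}}}}}}}   [S ::= { }]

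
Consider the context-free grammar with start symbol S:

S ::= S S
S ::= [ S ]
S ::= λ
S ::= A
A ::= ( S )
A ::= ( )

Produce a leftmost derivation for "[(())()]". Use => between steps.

S => [S]   [S ::= [ S ]]
[S] => [SS]   [S ::= S S]
[SS] => [AS]   [S ::= A]
[AS] => [(S)S]   [A ::= ( S )]
[(S)S] => [(A)S]   [S ::= A]
[(A)S] => [(())S]   [A ::= ( )]
[(())S] => [(())A]   [S ::= A]
[(())A] => [(())()]   [A ::= ( )]

S => [S] => [SS] => [AS] => [(S)S] => [(A)S] => [(())S] => [(())A] => [(())()]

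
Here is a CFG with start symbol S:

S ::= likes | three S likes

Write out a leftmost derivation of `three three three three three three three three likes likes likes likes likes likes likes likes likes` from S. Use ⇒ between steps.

S ⇒ three S likes   [S ::= three S likes]
three S likes ⇒ three three S likes likes   [S ::= three S likes]
three three S likes likes ⇒ three three three S likes likes likes   [S ::= three S likes]
three three three S likes likes likes ⇒ three three three three S likes likes likes likes   [S ::= three S likes]
three three three three S likes likes likes likes ⇒ three three three three three S likes likes likes likes likes   [S ::= three S likes]
three three three three three S likes likes likes likes likes ⇒ three three three three three three S likes likes likes likes likes likes   [S ::= three S likes]
three three three three three three S likes likes likes likes likes likes ⇒ three three three three three three three S likes likes likes likes likes likes likes   [S ::= three S likes]
three three three three three three three S likes likes likes likes likes likes likes ⇒ three three three three three three three three S likes likes likes likes likes likes likes likes   [S ::= three S likes]
three three three three three three three three S likes likes likes likes likes likes likes likes ⇒ three three three three three three three three likes likes likes likes likes likes likes likes likes   [S ::= likes]

S ⇒ three S likes ⇒ three three S likes likes ⇒ three three three S likes likes likes ⇒ three three three three S likes likes likes likes ⇒ three three three three three S likes likes likes likes likes ⇒ three three three three three three S likes likes likes likes likes likes ⇒ three three three three three three three S likes likes likes likes likes likes likes ⇒ three three three three three three three three S likes likes likes likes likes likes likes likes ⇒ three three three three three three three three likes likes likes likes likes likes likes likes likes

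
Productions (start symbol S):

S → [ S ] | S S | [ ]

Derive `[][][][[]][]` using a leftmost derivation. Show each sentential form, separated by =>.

S => SS   [S → S S]
SS => []S   [S → [ ]]
[]S => []SS   [S → S S]
[]SS => [][]S   [S → [ ]]
[][]S => [][]SS   [S → S S]
[][]SS => [][][]S   [S → [ ]]
[][][]S => [][][]SS   [S → S S]
[][][]SS => [][][][S]S   [S → [ S ]]
[][][][S]S => [][][][[]]S   [S → [ ]]
[][][][[]]S => [][][][[]][]   [S → [ ]]

S => SS => []S => []SS => [][]S => [][]SS => [][][]S => [][][]SS => [][][][S]S => [][][][[]]S => [][][][[]][]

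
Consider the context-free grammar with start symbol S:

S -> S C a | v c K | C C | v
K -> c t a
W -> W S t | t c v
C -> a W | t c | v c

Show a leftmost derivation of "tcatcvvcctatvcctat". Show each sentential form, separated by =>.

S=>CC=>tcC=>tcaW=>tcaWSt=>tcaWStSt=>tcatcvStSt=>tcatcvvcKtSt=>tcatcvvcctatSt=>tcatcvvcctatvcKt=>tcatcvvcctatvcctat

S => CC   [S -> C C]
CC => tcC   [C -> t c]
tcC => tcaW   [C -> a W]
tcaW => tcaWSt   [W -> W S t]
tcaWSt => tcaWStSt   [W -> W S t]
tcaWStSt => tcatcvStSt   [W -> t c v]
tcatcvStSt => tcatcvvcKtSt   [S -> v c K]
tcatcvvcKtSt => tcatcvvcctatSt   [K -> c t a]
tcatcvvcctatSt => tcatcvvcctatvcKt   [S -> v c K]
tcatcvvcctatvcKt => tcatcvvcctatvcctat   [K -> c t a]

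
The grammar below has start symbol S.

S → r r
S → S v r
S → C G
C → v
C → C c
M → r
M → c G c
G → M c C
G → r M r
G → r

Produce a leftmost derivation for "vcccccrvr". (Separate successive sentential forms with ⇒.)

S ⇒ Svr   [S → S v r]
Svr ⇒ CGvr   [S → C G]
CGvr ⇒ CcGvr   [C → C c]
CcGvr ⇒ CccGvr   [C → C c]
CccGvr ⇒ CcccGvr   [C → C c]
CcccGvr ⇒ CccccGvr   [C → C c]
CccccGvr ⇒ CcccccGvr   [C → C c]
CcccccGvr ⇒ vcccccGvr   [C → v]
vcccccGvr ⇒ vcccccrvr   [G → r]

S ⇒ Svr ⇒ CGvr ⇒ CcGvr ⇒ CccGvr ⇒ CcccGvr ⇒ CccccGvr ⇒ CcccccGvr ⇒ vcccccGvr ⇒ vcccccrvr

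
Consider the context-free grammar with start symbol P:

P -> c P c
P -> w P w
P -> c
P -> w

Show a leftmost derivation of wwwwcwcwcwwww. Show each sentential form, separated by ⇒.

P ⇒ wPw ⇒ wwPww ⇒ wwwPwww ⇒ wwwwPwwww ⇒ wwwwcPcwwww ⇒ wwwwcwPwcwwww ⇒ wwwwcwcwcwwww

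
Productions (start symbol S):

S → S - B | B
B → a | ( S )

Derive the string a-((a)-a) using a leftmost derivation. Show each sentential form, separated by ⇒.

S ⇒ S-B ⇒ B-B ⇒ a-B ⇒ a-(S) ⇒ a-(S-B) ⇒ a-(B-B) ⇒ a-((S)-B) ⇒ a-((B)-B) ⇒ a-((a)-B) ⇒ a-((a)-a)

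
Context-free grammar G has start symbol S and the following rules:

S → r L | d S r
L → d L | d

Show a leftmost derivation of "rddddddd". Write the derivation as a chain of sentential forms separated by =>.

S => rL => rdL => rddL => rdddL => rddddL => rdddddL => rddddddL => rddddddd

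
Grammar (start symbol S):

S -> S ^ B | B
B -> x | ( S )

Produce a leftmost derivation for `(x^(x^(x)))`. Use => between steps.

S => B   [S -> B]
B => (S)   [B -> ( S )]
(S) => (S^B)   [S -> S ^ B]
(S^B) => (B^B)   [S -> B]
(B^B) => (x^B)   [B -> x]
(x^B) => (x^(S))   [B -> ( S )]
(x^(S)) => (x^(S^B))   [S -> S ^ B]
(x^(S^B)) => (x^(B^B))   [S -> B]
(x^(B^B)) => (x^(x^B))   [B -> x]
(x^(x^B)) => (x^(x^(S)))   [B -> ( S )]
(x^(x^(S))) => (x^(x^(B)))   [S -> B]
(x^(x^(B))) => (x^(x^(x)))   [B -> x]

S => B => (S) => (S^B) => (B^B) => (x^B) => (x^(S)) => (x^(S^B)) => (x^(B^B)) => (x^(x^B)) => (x^(x^(S))) => (x^(x^(B))) => (x^(x^(x)))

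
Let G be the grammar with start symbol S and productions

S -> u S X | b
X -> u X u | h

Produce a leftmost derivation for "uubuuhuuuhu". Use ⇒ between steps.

S⇒uSX⇒uuSXX⇒uubXX⇒uubuXuX⇒uubuuXuuX⇒uubuuhuuX⇒uubuuhuuuXu⇒uubuuhuuuhu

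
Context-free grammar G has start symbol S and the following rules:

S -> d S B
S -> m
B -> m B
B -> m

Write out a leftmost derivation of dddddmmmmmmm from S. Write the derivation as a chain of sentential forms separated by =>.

S => dSB   [S -> d S B]
dSB => ddSBB   [S -> d S B]
ddSBB => dddSBBB   [S -> d S B]
dddSBBB => ddddSBBBB   [S -> d S B]
ddddSBBBB => dddddSBBBBB   [S -> d S B]
dddddSBBBBB => dddddmBBBBB   [S -> m]
dddddmBBBBB => dddddmmBBBBB   [B -> m B]
dddddmmBBBBB => dddddmmmBBBB   [B -> m]
dddddmmmBBBB => dddddmmmmBBB   [B -> m]
dddddmmmmBBB => dddddmmmmmBB   [B -> m]
dddddmmmmmBB => dddddmmmmmmB   [B -> m]
dddddmmmmmmB => dddddmmmmmmm   [B -> m]

S => dSB => ddSBB => dddSBBB => ddddSBBBB => dddddSBBBBB => dddddmBBBBB => dddddmmBBBBB => dddddmmmBBBB => dddddmmmmBBB => dddddmmmmmBB => dddddmmmmmmB => dddddmmmmmmm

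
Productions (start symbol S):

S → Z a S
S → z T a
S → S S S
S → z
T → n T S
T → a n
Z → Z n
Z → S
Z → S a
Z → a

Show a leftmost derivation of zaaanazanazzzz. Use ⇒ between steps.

S⇒ZaS⇒SaaS⇒zaaS⇒zaaZaS⇒zaaZnaS⇒zaaanaS⇒zaaanaSSS⇒zaaanazTaSS⇒zaaanazanaSS⇒zaaanazanaSSSS⇒zaaanazanazSSS⇒zaaanazanazzSS⇒zaaanazanazzzS⇒zaaanazanazzzz

S ⇒ ZaS   [S → Z a S]
ZaS ⇒ SaaS   [Z → S a]
SaaS ⇒ zaaS   [S → z]
zaaS ⇒ zaaZaS   [S → Z a S]
zaaZaS ⇒ zaaZnaS   [Z → Z n]
zaaZnaS ⇒ zaaanaS   [Z → a]
zaaanaS ⇒ zaaanaSSS   [S → S S S]
zaaanaSSS ⇒ zaaanazTaSS   [S → z T a]
zaaanazTaSS ⇒ zaaanazanaSS   [T → a n]
zaaanazanaSS ⇒ zaaanazanaSSSS   [S → S S S]
zaaanazanaSSSS ⇒ zaaanazanazSSS   [S → z]
zaaanazanazSSS ⇒ zaaanazanazzSS   [S → z]
zaaanazanazzSS ⇒ zaaanazanazzzS   [S → z]
zaaanazanazzzS ⇒ zaaanazanazzzz   [S → z]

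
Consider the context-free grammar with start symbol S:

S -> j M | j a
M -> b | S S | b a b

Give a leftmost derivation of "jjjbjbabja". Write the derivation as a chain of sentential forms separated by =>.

S => jM   [S -> j M]
jM => jSS   [M -> S S]
jSS => jjMS   [S -> j M]
jjMS => jjSSS   [M -> S S]
jjSSS => jjjMSS   [S -> j M]
jjjMSS => jjjbSS   [M -> b]
jjjbSS => jjjbjMS   [S -> j M]
jjjbjMS => jjjbjbabS   [M -> b a b]
jjjbjbabS => jjjbjbabja   [S -> j a]

S => jM => jSS => jjMS => jjSSS => jjjMSS => jjjbSS => jjjbjMS => jjjbjbabS => jjjbjbabja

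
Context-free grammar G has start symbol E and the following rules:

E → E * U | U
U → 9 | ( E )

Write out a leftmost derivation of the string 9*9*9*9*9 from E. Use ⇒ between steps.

E ⇒ E*U   [E → E * U]
E*U ⇒ E*U*U   [E → E * U]
E*U*U ⇒ E*U*U*U   [E → E * U]
E*U*U*U ⇒ E*U*U*U*U   [E → E * U]
E*U*U*U*U ⇒ U*U*U*U*U   [E → U]
U*U*U*U*U ⇒ 9*U*U*U*U   [U → 9]
9*U*U*U*U ⇒ 9*9*U*U*U   [U → 9]
9*9*U*U*U ⇒ 9*9*9*U*U   [U → 9]
9*9*9*U*U ⇒ 9*9*9*9*U   [U → 9]
9*9*9*9*U ⇒ 9*9*9*9*9   [U → 9]

E ⇒ E*U ⇒ E*U*U ⇒ E*U*U*U ⇒ E*U*U*U*U ⇒ U*U*U*U*U ⇒ 9*U*U*U*U ⇒ 9*9*U*U*U ⇒ 9*9*9*U*U ⇒ 9*9*9*9*U ⇒ 9*9*9*9*9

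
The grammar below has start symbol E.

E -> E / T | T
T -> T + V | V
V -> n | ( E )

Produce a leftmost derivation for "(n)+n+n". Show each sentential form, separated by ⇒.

E ⇒ T ⇒ T+V ⇒ T+V+V ⇒ V+V+V ⇒ (E)+V+V ⇒ (T)+V+V ⇒ (V)+V+V ⇒ (n)+V+V ⇒ (n)+n+V ⇒ (n)+n+n

E ⇒ T   [E -> T]
T ⇒ T+V   [T -> T + V]
T+V ⇒ T+V+V   [T -> T + V]
T+V+V ⇒ V+V+V   [T -> V]
V+V+V ⇒ (E)+V+V   [V -> ( E )]
(E)+V+V ⇒ (T)+V+V   [E -> T]
(T)+V+V ⇒ (V)+V+V   [T -> V]
(V)+V+V ⇒ (n)+V+V   [V -> n]
(n)+V+V ⇒ (n)+n+V   [V -> n]
(n)+n+V ⇒ (n)+n+n   [V -> n]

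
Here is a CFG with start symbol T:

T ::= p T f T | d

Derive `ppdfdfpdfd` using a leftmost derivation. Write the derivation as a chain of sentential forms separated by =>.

T => pTfT => ppTfTfT => ppdfTfT => ppdfdfT => ppdfdfpTfT => ppdfdfpdfT => ppdfdfpdfd

T => pTfT   [T ::= p T f T]
pTfT => ppTfTfT   [T ::= p T f T]
ppTfTfT => ppdfTfT   [T ::= d]
ppdfTfT => ppdfdfT   [T ::= d]
ppdfdfT => ppdfdfpTfT   [T ::= p T f T]
ppdfdfpTfT => ppdfdfpdfT   [T ::= d]
ppdfdfpdfT => ppdfdfpdfd   [T ::= d]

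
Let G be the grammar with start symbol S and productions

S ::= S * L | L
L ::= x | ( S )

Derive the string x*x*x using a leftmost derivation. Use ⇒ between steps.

S ⇒ S*L ⇒ S*L*L ⇒ L*L*L ⇒ x*L*L ⇒ x*x*L ⇒ x*x*x

S ⇒ S*L   [S ::= S * L]
S*L ⇒ S*L*L   [S ::= S * L]
S*L*L ⇒ L*L*L   [S ::= L]
L*L*L ⇒ x*L*L   [L ::= x]
x*L*L ⇒ x*x*L   [L ::= x]
x*x*L ⇒ x*x*x   [L ::= x]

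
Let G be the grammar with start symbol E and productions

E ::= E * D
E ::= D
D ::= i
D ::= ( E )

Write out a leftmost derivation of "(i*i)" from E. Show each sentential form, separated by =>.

E=>D=>(E)=>(E*D)=>(D*D)=>(i*D)=>(i*i)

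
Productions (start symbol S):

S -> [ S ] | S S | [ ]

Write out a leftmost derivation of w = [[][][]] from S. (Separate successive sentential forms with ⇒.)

S ⇒ [S]   [S -> [ S ]]
[S] ⇒ [SS]   [S -> S S]
[SS] ⇒ [[]S]   [S -> [ ]]
[[]S] ⇒ [[]SS]   [S -> S S]
[[]SS] ⇒ [[][]S]   [S -> [ ]]
[[][]S] ⇒ [[][][]]   [S -> [ ]]

S⇒[S]⇒[SS]⇒[[]S]⇒[[]SS]⇒[[][]S]⇒[[][][]]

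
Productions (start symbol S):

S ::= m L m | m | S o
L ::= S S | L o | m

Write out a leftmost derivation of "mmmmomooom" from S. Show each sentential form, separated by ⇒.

S ⇒ mLm   [S ::= m L m]
mLm ⇒ mLom   [L ::= L o]
mLom ⇒ mSSom   [L ::= S S]
mSSom ⇒ mSoSom   [S ::= S o]
mSoSom ⇒ mmLmoSom   [S ::= m L m]
mmLmoSom ⇒ mmmmoSom   [L ::= m]
mmmmoSom ⇒ mmmmoSoom   [S ::= S o]
mmmmoSoom ⇒ mmmmoSooom   [S ::= S o]
mmmmoSooom ⇒ mmmmomooom   [S ::= m]

S ⇒ mLm ⇒ mLom ⇒ mSSom ⇒ mSoSom ⇒ mmLmoSom ⇒ mmmmoSom ⇒ mmmmoSoom ⇒ mmmmoSooom ⇒ mmmmomooom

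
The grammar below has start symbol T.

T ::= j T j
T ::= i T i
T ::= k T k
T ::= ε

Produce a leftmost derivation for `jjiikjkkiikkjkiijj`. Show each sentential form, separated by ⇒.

T⇒jTj⇒jjTjj⇒jjiTijj⇒jjiiTiijj⇒jjiikTkiijj⇒jjiikjTjkiijj⇒jjiikjkTkjkiijj⇒jjiikjkkTkkjkiijj⇒jjiikjkkiTikkjkiijj⇒jjiikjkkiikkjkiijj

T ⇒ jTj   [T ::= j T j]
jTj ⇒ jjTjj   [T ::= j T j]
jjTjj ⇒ jjiTijj   [T ::= i T i]
jjiTijj ⇒ jjiiTiijj   [T ::= i T i]
jjiiTiijj ⇒ jjiikTkiijj   [T ::= k T k]
jjiikTkiijj ⇒ jjiikjTjkiijj   [T ::= j T j]
jjiikjTjkiijj ⇒ jjiikjkTkjkiijj   [T ::= k T k]
jjiikjkTkjkiijj ⇒ jjiikjkkTkkjkiijj   [T ::= k T k]
jjiikjkkTkkjkiijj ⇒ jjiikjkkiTikkjkiijj   [T ::= i T i]
jjiikjkkiTikkjkiijj ⇒ jjiikjkkiikkjkiijj   [T ::= ε]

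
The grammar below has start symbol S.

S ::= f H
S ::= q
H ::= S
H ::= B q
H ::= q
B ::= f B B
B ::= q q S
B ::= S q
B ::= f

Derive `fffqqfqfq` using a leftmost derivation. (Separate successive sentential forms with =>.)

S => fH => fS => ffH => ffBq => fffBBq => fffqqSBq => fffqqfHBq => fffqqfSBq => fffqqfqBq => fffqqfqfq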